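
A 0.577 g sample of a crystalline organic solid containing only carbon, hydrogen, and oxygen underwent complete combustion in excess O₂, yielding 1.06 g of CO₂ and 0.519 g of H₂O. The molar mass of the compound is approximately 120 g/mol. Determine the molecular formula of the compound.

mol C = 1.06 g CO₂ ÷ 44.009 g/mol = 0.02409 mol
mol H = 2 × 0.519 g H₂O ÷ 18.015 g/mol = 0.05762 mol
mass O = 0.577 − (0.2893 + 0.05808) = 0.2296 g → mol O = 0.2296 ÷ 15.999 = 0.01435 mol
Divide by the smallest (0.01435 mol): C 1.678, H 4.015, O 1.000
Multiplying each by 3 gives whole numbers: C 5.03, H 12.04, O 3.00
Empirical formula: C5H12O3
Empirical-formula mass = 120.15 g/mol; 120 ÷ 120.15 ≈ 1, so the molecular formula is C5H12O3.

C5H12O3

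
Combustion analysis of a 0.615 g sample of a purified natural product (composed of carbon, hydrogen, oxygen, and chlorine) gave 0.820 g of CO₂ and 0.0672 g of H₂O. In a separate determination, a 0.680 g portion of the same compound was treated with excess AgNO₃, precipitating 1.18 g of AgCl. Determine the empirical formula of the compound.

C5H2Cl2O2

mol C = 0.820 g CO₂ ÷ 44.009 g/mol = 0.01863 mol
mol H = 2 × 0.0672 g H₂O ÷ 18.015 g/mol = 0.007460 mol
From the AgCl data: mol Cl per gram of compound = (1.18 ÷ 143.318) ÷ 0.680 = 0.01211 mol/g, so in the 0.615 g combustion sample mol Cl = 0.007446 mol
mass O = 0.615 − (0.2238 + 0.007520 + 0.2640) = 0.1197 g → mol O = 0.1197 ÷ 15.999 = 0.007482 mol
Divide by the smallest (0.007446 mol): C 2.502, H 1.002, Cl 1.000, O 1.005
Multiplying each by 2 gives whole numbers: C 5.00, H 2.00, Cl 2.00, O 2.01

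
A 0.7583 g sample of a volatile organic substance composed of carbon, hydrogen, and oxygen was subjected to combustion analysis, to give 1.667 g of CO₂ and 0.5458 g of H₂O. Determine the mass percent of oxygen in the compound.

31.95%

mol C = 1.667 g CO₂ ÷ 44.009 g/mol = 0.037879 mol
mol H = 2 × 0.5458 g H₂O ÷ 18.015 g/mol = 0.060594 mol
mass O = 0.7583 − (0.45496 + 0.061079) = 0.24226 g → mol O = 0.24226 ÷ 15.999 = 0.015142 mol
mass % O = 0.24226 g ÷ 0.7583 g × 100%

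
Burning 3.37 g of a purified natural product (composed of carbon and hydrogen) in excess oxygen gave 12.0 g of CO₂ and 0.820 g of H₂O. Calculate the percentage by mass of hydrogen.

mol C = 12.0 g CO₂ ÷ 44.009 g/mol = 0.2727 mol
mol H = 2 × 0.820 g H₂O ÷ 18.015 g/mol = 0.09104 mol
mass % H = 0.09176 g ÷ 3.37 g × 100%

2.7%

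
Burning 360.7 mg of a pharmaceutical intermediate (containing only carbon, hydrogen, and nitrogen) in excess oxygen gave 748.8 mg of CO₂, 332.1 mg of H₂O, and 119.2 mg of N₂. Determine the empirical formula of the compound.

C6H13N3

mol C = 0.7488 g CO₂ ÷ 44.009 g/mol = 0.017015 mol
mol H = 2 × 0.3321 g H₂O ÷ 18.015 g/mol = 0.036869 mol
mol N = 2 × 0.1192 g N₂ ÷ 28.014 g/mol = 0.0085100 mol
Divide by the smallest (0.0085100 mol): C 1.999, H 4.332, N 1.000
Multiplying each by 3 gives whole numbers: C 6.00, H 13.00, N 3.00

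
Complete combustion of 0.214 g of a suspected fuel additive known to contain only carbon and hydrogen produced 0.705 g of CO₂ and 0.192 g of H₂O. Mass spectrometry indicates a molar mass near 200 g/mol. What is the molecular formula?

C15H20

mol C = 0.705 g CO₂ ÷ 44.009 g/mol = 0.01602 mol
mol H = 2 × 0.192 g H₂O ÷ 18.015 g/mol = 0.02132 mol
Divide by the smallest (0.01602 mol): C 1.000, H 1.331
Multiplying each by 3 gives whole numbers: C 3.00, H 3.99
Empirical formula: C3H4
Empirical-formula mass = 40.06 g/mol; 200 ÷ 40.06 ≈ 5, so the molecular formula is C15H20.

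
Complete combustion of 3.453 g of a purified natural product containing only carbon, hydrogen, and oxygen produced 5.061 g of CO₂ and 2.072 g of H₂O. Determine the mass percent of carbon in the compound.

mol C = 5.061 g CO₂ ÷ 44.009 g/mol = 0.11500 mol
mol H = 2 × 2.072 g H₂O ÷ 18.015 g/mol = 0.23003 mol
mass O = 3.453 − (1.3813 + 0.23187) = 1.8399 g → mol O = 1.8399 ÷ 15.999 = 0.11500 mol
mass % C = 1.3813 g ÷ 3.453 g × 100%

40.00%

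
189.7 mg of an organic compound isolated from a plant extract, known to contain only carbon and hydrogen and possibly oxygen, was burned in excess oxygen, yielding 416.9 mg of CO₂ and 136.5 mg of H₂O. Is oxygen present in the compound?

yes

mol C = 0.4169 g CO₂ ÷ 44.009 g/mol = 0.0094731 mol
mol H = 2 × 0.1365 g H₂O ÷ 18.015 g/mol = 0.015154 mol
C and H account for only 0.12906 g of the 0.1897 g sample; the remaining 0.060644 g must be oxygen.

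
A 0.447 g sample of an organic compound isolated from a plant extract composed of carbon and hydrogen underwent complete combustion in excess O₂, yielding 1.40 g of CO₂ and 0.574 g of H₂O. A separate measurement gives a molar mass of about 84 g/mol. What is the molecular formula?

mol C = 1.40 g CO₂ ÷ 44.009 g/mol = 0.03181 mol
mol H = 2 × 0.574 g H₂O ÷ 18.015 g/mol = 0.06372 mol
Divide by the smallest (0.03181 mol): C 1.000, H 2.003
Empirical formula: CH2
Empirical-formula mass = 14.03 g/mol; 84 ÷ 14.03 ≈ 6, so the molecular formula is C6H12.

C6H12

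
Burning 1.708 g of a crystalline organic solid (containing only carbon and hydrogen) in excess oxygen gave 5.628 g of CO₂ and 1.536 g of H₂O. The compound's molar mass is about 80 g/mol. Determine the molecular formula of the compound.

C6H8

mol C = 5.628 g CO₂ ÷ 44.009 g/mol = 0.12788 mol
mol H = 2 × 1.536 g H₂O ÷ 18.015 g/mol = 0.17052 mol
Divide by the smallest (0.12788 mol): C 1.000, H 1.333
Multiplying each by 3 gives whole numbers: C 3.00, H 4.00
Empirical formula: C3H4
Empirical-formula mass = 40.06 g/mol; 80 ÷ 40.06 ≈ 2, so the molecular formula is C6H8.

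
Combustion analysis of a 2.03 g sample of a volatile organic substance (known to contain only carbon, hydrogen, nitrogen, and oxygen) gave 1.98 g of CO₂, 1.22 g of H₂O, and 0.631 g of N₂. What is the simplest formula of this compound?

CH3NO

mol C = 1.98 g CO₂ ÷ 44.009 g/mol = 0.04499 mol
mol H = 2 × 1.22 g H₂O ÷ 18.015 g/mol = 0.1354 mol
mol N = 2 × 0.631 g N₂ ÷ 28.014 g/mol = 0.04505 mol
mass O = 2.03 − (0.5404 + 0.1365 + 0.6310) = 0.7221 g → mol O = 0.7221 ÷ 15.999 = 0.04513 mol
Divide by the smallest (0.04499 mol): C 1.000, H 3.010, N 1.001, O 1.003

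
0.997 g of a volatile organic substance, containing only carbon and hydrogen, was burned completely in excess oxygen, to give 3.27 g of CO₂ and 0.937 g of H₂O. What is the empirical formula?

mol C = 3.27 g CO₂ ÷ 44.009 g/mol = 0.07430 mol
mol H = 2 × 0.937 g H₂O ÷ 18.015 g/mol = 0.1040 mol
Divide by the smallest (0.07430 mol): C 1.000, H 1.400
Multiplying each by 5 gives whole numbers: C 5.00, H 7.00

C5H7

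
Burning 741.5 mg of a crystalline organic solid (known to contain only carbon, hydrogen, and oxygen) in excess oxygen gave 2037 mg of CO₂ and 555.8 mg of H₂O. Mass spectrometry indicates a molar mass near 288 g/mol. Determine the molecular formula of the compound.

mol C = 2.037 g CO₂ ÷ 44.009 g/mol = 0.046286 mol
mol H = 2 × 0.5558 g H₂O ÷ 18.015 g/mol = 0.061704 mol
mass O = 0.7415 − (0.55594 + 0.062198) = 0.12336 g → mol O = 0.12336 ÷ 15.999 = 0.0077106 mol
Divide by the smallest (0.0077106 mol): C 6.003, H 8.003, O 1.000
Empirical formula: C6H8O
Empirical-formula mass = 96.13 g/mol; 288 ÷ 96.13 ≈ 3, so the molecular formula is C18H24O3.

C18H24O3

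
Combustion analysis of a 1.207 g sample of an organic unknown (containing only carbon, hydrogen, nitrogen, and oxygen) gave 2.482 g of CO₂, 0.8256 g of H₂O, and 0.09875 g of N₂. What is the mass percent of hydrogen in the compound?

mol C = 2.482 g CO₂ ÷ 44.009 g/mol = 0.056398 mol
mol H = 2 × 0.8256 g H₂O ÷ 18.015 g/mol = 0.091657 mol
mol N = 2 × 0.09875 g N₂ ÷ 28.014 g/mol = 0.0070500 mol
mass O = 1.207 − (0.67739 + 0.092390 + 0.098750) = 0.33847 g → mol O = 0.33847 ÷ 15.999 = 0.021156 mol
mass % H = 0.092390 g ÷ 1.207 g × 100%

7.65%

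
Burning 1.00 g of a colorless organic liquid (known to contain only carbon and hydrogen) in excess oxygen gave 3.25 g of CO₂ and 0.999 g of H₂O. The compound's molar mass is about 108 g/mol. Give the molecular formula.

mol C = 3.25 g CO₂ ÷ 44.009 g/mol = 0.07385 mol
mol H = 2 × 0.999 g H₂O ÷ 18.015 g/mol = 0.1109 mol
Divide by the smallest (0.07385 mol): C 1.000, H 1.502
Multiplying each by 2 gives whole numbers: C 2.00, H 3.00
Empirical formula: C2H3
Empirical-formula mass = 27.05 g/mol; 108 ÷ 27.05 ≈ 4, so the molecular formula is C8H12.

C8H12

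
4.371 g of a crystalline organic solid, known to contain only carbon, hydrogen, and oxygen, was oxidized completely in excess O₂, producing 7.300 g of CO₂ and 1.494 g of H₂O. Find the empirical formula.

mol C = 7.300 g CO₂ ÷ 44.009 g/mol = 0.16588 mol
mol H = 2 × 1.494 g H₂O ÷ 18.015 g/mol = 0.16586 mol
mass O = 4.371 − (1.9923 + 0.16719) = 2.2115 g → mol O = 2.2115 ÷ 15.999 = 0.13823 mol
Divide by the smallest (0.13823 mol): C 1.200, H 1.200, O 1.000
Multiplying each by 5 gives whole numbers: C 6.00, H 6.00, O 5.00

C6H6O5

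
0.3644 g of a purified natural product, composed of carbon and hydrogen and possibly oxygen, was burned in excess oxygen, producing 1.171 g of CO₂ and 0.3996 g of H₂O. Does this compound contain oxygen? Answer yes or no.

mol C = 1.171 g CO₂ ÷ 44.009 g/mol = 0.026608 mol
mol H = 2 × 0.3996 g H₂O ÷ 18.015 g/mol = 0.044363 mol
C and H together account for 0.36431 g — essentially the entire 0.3644 g sample — so the compound contains no oxygen.

no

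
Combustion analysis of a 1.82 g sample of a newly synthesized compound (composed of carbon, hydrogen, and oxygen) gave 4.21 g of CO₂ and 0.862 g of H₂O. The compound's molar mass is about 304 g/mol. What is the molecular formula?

mol C = 4.21 g CO₂ ÷ 44.009 g/mol = 0.09566 mol
mol H = 2 × 0.862 g H₂O ÷ 18.015 g/mol = 0.09570 mol
mass O = 1.82 − (1.149 + 0.09646) = 0.5745 g → mol O = 0.5745 ÷ 15.999 = 0.03591 mol
Divide by the smallest (0.03591 mol): C 2.664, H 2.665, O 1.000
Multiplying each by 3 gives whole numbers: C 7.99, H 7.99, O 3.00
Empirical formula: C8H8O3
Empirical-formula mass = 152.15 g/mol; 304 ÷ 152.15 ≈ 2, so the molecular formula is C16H16O6.

C16H16O6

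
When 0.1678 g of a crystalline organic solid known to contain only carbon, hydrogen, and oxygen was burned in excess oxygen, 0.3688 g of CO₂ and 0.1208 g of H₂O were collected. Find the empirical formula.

mol C = 0.3688 g CO₂ ÷ 44.009 g/mol = 0.0083801 mol
mol H = 2 × 0.1208 g H₂O ÷ 18.015 g/mol = 0.013411 mol
mass O = 0.1678 − (0.10065 + 0.013518) = 0.053628 g → mol O = 0.053628 ÷ 15.999 = 0.0033520 mol
Divide by the smallest (0.0033520 mol): C 2.500, H 4.001, O 1.000
Multiplying each by 2 gives whole numbers: C 5.00, H 8.00, O 2.00

C5H8O2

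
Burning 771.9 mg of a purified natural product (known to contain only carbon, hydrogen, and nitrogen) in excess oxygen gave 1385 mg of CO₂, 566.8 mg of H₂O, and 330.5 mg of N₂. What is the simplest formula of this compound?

mol C = 1.385 g CO₂ ÷ 44.009 g/mol = 0.031471 mol
mol H = 2 × 0.5668 g H₂O ÷ 18.015 g/mol = 0.062925 mol
mol N = 2 × 0.3305 g N₂ ÷ 28.014 g/mol = 0.023595 mol
Divide by the smallest (0.023595 mol): C 1.334, H 2.667, N 1.000
Multiplying each by 3 gives whole numbers: C 4.00, H 8.00, N 3.00

C4H8N3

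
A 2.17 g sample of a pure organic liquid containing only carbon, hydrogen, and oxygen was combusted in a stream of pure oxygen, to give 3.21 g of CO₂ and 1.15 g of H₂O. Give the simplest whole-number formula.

mol C = 3.21 g CO₂ ÷ 44.009 g/mol = 0.07294 mol
mol H = 2 × 1.15 g H₂O ÷ 18.015 g/mol = 0.1277 mol
mass O = 2.17 − (0.8761 + 0.1287) = 1.165 g → mol O = 1.165 ÷ 15.999 = 0.07283 mol
Divide by the smallest (0.07283 mol): C 1.001, H 1.753, O 1.000
Multiplying each by 4 gives whole numbers: C 4.01, H 7.01, O 4.00

C4H7O4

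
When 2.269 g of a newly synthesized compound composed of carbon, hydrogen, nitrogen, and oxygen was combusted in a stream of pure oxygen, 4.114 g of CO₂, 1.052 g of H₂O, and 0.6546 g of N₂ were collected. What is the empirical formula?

mol C = 4.114 g CO₂ ÷ 44.009 g/mol = 0.093481 mol
mol H = 2 × 1.052 g H₂O ÷ 18.015 g/mol = 0.11679 mol
mol N = 2 × 0.6546 g N₂ ÷ 28.014 g/mol = 0.046734 mol
mass O = 2.269 − (1.1228 + 0.11773 + 0.65460) = 0.37388 g → mol O = 0.37388 ÷ 15.999 = 0.023369 mol
Divide by the smallest (0.023369 mol): C 4.000, H 4.998, N 2.000, O 1.000

C4H5N2O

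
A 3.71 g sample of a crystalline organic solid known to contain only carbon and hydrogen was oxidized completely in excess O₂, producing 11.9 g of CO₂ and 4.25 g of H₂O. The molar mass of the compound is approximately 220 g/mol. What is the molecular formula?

C16H28

mol C = 11.9 g CO₂ ÷ 44.009 g/mol = 0.2704 mol
mol H = 2 × 4.25 g H₂O ÷ 18.015 g/mol = 0.4718 mol
Divide by the smallest (0.2704 mol): C 1.000, H 1.745
Multiplying each by 4 gives whole numbers: C 4.00, H 6.98
Empirical formula: C4H7
Empirical-formula mass = 55.10 g/mol; 220 ÷ 55.10 ≈ 4, so the molecular formula is C16H28.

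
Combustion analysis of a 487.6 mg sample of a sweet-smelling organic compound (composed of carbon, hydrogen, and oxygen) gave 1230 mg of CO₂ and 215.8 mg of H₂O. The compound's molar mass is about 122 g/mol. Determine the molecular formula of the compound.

mol C = 1.230 g CO₂ ÷ 44.009 g/mol = 0.027949 mol
mol H = 2 × 0.2158 g H₂O ÷ 18.015 g/mol = 0.023958 mol
mass O = 0.4876 − (0.33569 + 0.024149) = 0.12776 g → mol O = 0.12776 ÷ 15.999 = 0.0079853 mol
Divide by the smallest (0.0079853 mol): C 3.500, H 3.000, O 1.000
Multiplying each by 2 gives whole numbers: C 7.00, H 6.00, O 2.00
Empirical formula: C7H6O2
Empirical-formula mass = 122.12 g/mol; 122 ÷ 122.12 ≈ 1, so the molecular formula is C7H6O2.

C7H6O2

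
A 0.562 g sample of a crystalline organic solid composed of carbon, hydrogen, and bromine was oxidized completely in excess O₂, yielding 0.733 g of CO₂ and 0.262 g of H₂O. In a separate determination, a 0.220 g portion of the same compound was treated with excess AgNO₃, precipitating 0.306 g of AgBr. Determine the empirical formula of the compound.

C4H7Br

mol C = 0.733 g CO₂ ÷ 44.009 g/mol = 0.01666 mol
mol H = 2 × 0.262 g H₂O ÷ 18.015 g/mol = 0.02909 mol
From the AgBr data: mol Br per gram of compound = (0.306 ÷ 187.772) ÷ 0.220 = 0.007407 mol/g, so in the 0.562 g combustion sample mol Br = 0.004163 mol
Divide by the smallest (0.004163 mol): C 4.001, H 6.987, Br 1.000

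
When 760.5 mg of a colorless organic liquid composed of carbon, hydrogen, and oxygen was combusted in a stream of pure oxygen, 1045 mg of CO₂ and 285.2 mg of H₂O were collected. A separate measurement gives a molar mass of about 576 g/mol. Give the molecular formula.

C18H24O21

mol C = 1.045 g CO₂ ÷ 44.009 g/mol = 0.023745 mol
mol H = 2 × 0.2852 g H₂O ÷ 18.015 g/mol = 0.031663 mol
mass O = 0.7605 − (0.28520 + 0.031916) = 0.44338 g → mol O = 0.44338 ÷ 15.999 = 0.027713 mol
Divide by the smallest (0.023745 mol): C 1.000, H 1.333, O 1.167
Multiplying each by 6 gives whole numbers: C 6.00, H 8.00, O 7.00
Empirical formula: C6H8O7
Empirical-formula mass = 192.12 g/mol; 576 ÷ 192.12 ≈ 3, so the molecular formula is C18H24O21.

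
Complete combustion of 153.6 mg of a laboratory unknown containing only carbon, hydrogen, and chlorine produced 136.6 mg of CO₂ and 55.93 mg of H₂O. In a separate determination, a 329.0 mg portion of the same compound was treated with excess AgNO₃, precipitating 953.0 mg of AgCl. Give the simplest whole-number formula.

mol C = 0.1366 g CO₂ ÷ 44.009 g/mol = 0.0031039 mol
mol H = 2 × 0.05593 g H₂O ÷ 18.015 g/mol = 0.0062093 mol
From the AgCl data: mol Cl per gram of compound = (0.9530 ÷ 143.318) ÷ 0.3290 = 0.020211 mol/g, so in the 0.1536 g combustion sample mol Cl = 0.0031045 mol
Divide by the smallest (0.0031039 mol): C 1.000, H 2.000, Cl 1.000

CH2Cl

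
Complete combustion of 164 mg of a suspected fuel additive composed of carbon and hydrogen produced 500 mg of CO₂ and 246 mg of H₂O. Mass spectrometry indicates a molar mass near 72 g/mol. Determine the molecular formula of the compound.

mol C = 0.500 g CO₂ ÷ 44.009 g/mol = 0.01136 mol
mol H = 2 × 0.246 g H₂O ÷ 18.015 g/mol = 0.02731 mol
Divide by the smallest (0.01136 mol): C 1.000, H 2.404
Multiplying each by 5 gives whole numbers: C 5.00, H 12.02
Empirical formula: C5H12
Empirical-formula mass = 72.15 g/mol; 72 ÷ 72.15 ≈ 1, so the molecular formula is C5H12.

C5H12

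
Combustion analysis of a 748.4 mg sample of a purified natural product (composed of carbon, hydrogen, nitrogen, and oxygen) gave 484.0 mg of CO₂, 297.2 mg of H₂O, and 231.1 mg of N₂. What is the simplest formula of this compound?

C2H6N3O4

mol C = 0.4840 g CO₂ ÷ 44.009 g/mol = 0.010998 mol
mol H = 2 × 0.2972 g H₂O ÷ 18.015 g/mol = 0.032995 mol
mol N = 2 × 0.2311 g N₂ ÷ 28.014 g/mol = 0.016499 mol
mass O = 0.7484 − (0.13209 + 0.033259 + 0.23110) = 0.35195 g → mol O = 0.35195 ÷ 15.999 = 0.021998 mol
Divide by the smallest (0.010998 mol): C 1.000, H 3.000, N 1.500, O 2.000
Multiplying each by 2 gives whole numbers: C 2.00, H 6.00, N 3.00, O 4.00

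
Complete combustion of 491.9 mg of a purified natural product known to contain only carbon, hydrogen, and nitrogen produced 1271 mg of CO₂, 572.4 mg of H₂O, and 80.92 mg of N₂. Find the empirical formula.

mol C = 1.271 g CO₂ ÷ 44.009 g/mol = 0.028880 mol
mol H = 2 × 0.5724 g H₂O ÷ 18.015 g/mol = 0.063547 mol
mol N = 2 × 0.08092 g N₂ ÷ 28.014 g/mol = 0.0057771 mol
Divide by the smallest (0.0057771 mol): C 4.999, H 11.000, N 1.000

C5H11N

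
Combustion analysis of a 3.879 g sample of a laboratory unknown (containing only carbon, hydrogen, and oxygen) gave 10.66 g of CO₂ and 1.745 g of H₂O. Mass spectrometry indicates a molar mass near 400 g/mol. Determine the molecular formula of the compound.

mol C = 10.66 g CO₂ ÷ 44.009 g/mol = 0.24222 mol
mol H = 2 × 1.745 g H₂O ÷ 18.015 g/mol = 0.19373 mol
mass O = 3.879 − (2.9093 + 0.19528) = 0.77438 g → mol O = 0.77438 ÷ 15.999 = 0.048402 mol
Divide by the smallest (0.048402 mol): C 5.004, H 4.002, O 1.000
Empirical formula: C5H4O
Empirical-formula mass = 80.09 g/mol; 400 ÷ 80.09 ≈ 5, so the molecular formula is C25H20O5.

C25H20O5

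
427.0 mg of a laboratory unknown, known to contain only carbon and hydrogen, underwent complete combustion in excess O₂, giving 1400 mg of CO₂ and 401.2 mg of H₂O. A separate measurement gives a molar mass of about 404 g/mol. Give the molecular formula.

C30H42

mol C = 1.400 g CO₂ ÷ 44.009 g/mol = 0.031812 mol
mol H = 2 × 0.4012 g H₂O ÷ 18.015 g/mol = 0.044541 mol
Divide by the smallest (0.031812 mol): C 1.000, H 1.400
Multiplying each by 5 gives whole numbers: C 5.00, H 7.00
Empirical formula: C5H7
Empirical-formula mass = 67.11 g/mol; 404 ÷ 67.11 ≈ 6, so the molecular formula is C30H42.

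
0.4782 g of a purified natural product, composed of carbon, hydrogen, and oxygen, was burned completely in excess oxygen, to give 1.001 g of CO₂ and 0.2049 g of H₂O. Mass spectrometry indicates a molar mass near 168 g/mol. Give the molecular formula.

C8H8O4

mol C = 1.001 g CO₂ ÷ 44.009 g/mol = 0.022745 mol
mol H = 2 × 0.2049 g H₂O ÷ 18.015 g/mol = 0.022748 mol
mass O = 0.4782 − (0.27319 + 0.022930) = 0.18208 g → mol O = 0.18208 ÷ 15.999 = 0.011380 mol
Divide by the smallest (0.011380 mol): C 1.999, H 1.999, O 1.000
Empirical formula: C2H2O
Empirical-formula mass = 42.04 g/mol; 168 ÷ 42.04 ≈ 4, so the molecular formula is C8H8O4.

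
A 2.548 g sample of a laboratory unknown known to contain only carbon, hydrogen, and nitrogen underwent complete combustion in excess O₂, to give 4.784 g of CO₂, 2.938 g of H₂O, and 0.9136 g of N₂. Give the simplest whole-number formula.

mol C = 4.784 g CO₂ ÷ 44.009 g/mol = 0.10871 mol
mol H = 2 × 2.938 g H₂O ÷ 18.015 g/mol = 0.32617 mol
mol N = 2 × 0.9136 g N₂ ÷ 28.014 g/mol = 0.065225 mol
Divide by the smallest (0.065225 mol): C 1.667, H 5.001, N 1.000
Multiplying each by 3 gives whole numbers: C 5.00, H 15.00, N 3.00

C5H15N3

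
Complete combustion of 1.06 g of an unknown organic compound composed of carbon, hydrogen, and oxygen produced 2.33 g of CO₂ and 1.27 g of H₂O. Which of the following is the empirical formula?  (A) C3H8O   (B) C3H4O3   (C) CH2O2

mol C = 2.33 g CO₂ ÷ 44.009 g/mol = 0.05294 mol
mol H = 2 × 1.27 g H₂O ÷ 18.015 g/mol = 0.1410 mol
mass O = 1.06 − (0.6359 + 0.1421) = 0.2820 g → mol O = 0.2820 ÷ 15.999 = 0.01762 mol
Divide by the smallest (0.01762 mol): C 3.004, H 8.000, O 1.000

(A) C3H8O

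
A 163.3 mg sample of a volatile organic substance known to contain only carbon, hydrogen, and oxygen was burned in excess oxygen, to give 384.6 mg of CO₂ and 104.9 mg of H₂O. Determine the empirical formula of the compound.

C3H4O

mol C = 0.3846 g CO₂ ÷ 44.009 g/mol = 0.0087391 mol
mol H = 2 × 0.1049 g H₂O ÷ 18.015 g/mol = 0.011646 mol
mass O = 0.1633 − (0.10497 + 0.011739) = 0.046595 g → mol O = 0.046595 ÷ 15.999 = 0.0029124 mol
Divide by the smallest (0.0029124 mol): C 3.001, H 3.999, O 1.000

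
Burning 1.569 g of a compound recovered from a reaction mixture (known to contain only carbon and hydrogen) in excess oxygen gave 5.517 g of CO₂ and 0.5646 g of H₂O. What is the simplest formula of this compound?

mol C = 5.517 g CO₂ ÷ 44.009 g/mol = 0.12536 mol
mol H = 2 × 0.5646 g H₂O ÷ 18.015 g/mol = 0.062681 mol
Divide by the smallest (0.062681 mol): C 2.000, H 1.000

C2H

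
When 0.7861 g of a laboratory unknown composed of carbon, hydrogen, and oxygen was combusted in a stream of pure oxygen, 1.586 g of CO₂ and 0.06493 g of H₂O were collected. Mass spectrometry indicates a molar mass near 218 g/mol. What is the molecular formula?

mol C = 1.586 g CO₂ ÷ 44.009 g/mol = 0.036038 mol
mol H = 2 × 0.06493 g H₂O ÷ 18.015 g/mol = 0.0072084 mol
mass O = 0.7861 − (0.43285 + 0.0072661) = 0.34598 g → mol O = 0.34598 ÷ 15.999 = 0.021625 mol
Divide by the smallest (0.0072084 mol): C 4.999, H 1.000, O 3.000
Empirical formula: C5HO3
Empirical-formula mass = 109.06 g/mol; 218 ÷ 109.06 ≈ 2, so the molecular formula is C10H2O6.

C10H2O6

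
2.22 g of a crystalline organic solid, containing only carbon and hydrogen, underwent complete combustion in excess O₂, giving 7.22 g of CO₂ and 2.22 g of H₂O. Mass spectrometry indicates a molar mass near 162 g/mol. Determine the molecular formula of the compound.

mol C = 7.22 g CO₂ ÷ 44.009 g/mol = 0.1641 mol
mol H = 2 × 2.22 g H₂O ÷ 18.015 g/mol = 0.2465 mol
Divide by the smallest (0.1641 mol): C 1.000, H 1.502
Multiplying each by 2 gives whole numbers: C 2.00, H 3.00
Empirical formula: C2H3
Empirical-formula mass = 27.05 g/mol; 162 ÷ 27.05 ≈ 6, so the molecular formula is C12H18.

C12H18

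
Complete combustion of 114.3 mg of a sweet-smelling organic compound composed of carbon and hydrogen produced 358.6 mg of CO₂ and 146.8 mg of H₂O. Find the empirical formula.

mol C = 0.3586 g CO₂ ÷ 44.009 g/mol = 0.0081483 mol
mol H = 2 × 0.1468 g H₂O ÷ 18.015 g/mol = 0.016298 mol
Divide by the smallest (0.0081483 mol): C 1.000, H 2.000

CH2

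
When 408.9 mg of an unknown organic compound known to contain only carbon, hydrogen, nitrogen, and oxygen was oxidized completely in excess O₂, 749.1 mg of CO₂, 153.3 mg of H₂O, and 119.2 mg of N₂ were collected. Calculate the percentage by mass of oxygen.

mol C = 0.7491 g CO₂ ÷ 44.009 g/mol = 0.017022 mol
mol H = 2 × 0.1533 g H₂O ÷ 18.015 g/mol = 0.017019 mol
mol N = 2 × 0.1192 g N₂ ÷ 28.014 g/mol = 0.0085100 mol
mass O = 0.4089 − (0.20445 + 0.017155 + 0.11920) = 0.068099 g → mol O = 0.068099 ÷ 15.999 = 0.0042565 mol
mass % O = 0.068099 g ÷ 0.4089 g × 100%

16.65%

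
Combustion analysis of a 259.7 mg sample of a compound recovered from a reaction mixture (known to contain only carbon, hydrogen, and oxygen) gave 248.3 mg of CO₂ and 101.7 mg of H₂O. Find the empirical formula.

mol C = 0.2483 g CO₂ ÷ 44.009 g/mol = 0.0056420 mol
mol H = 2 × 0.1017 g H₂O ÷ 18.015 g/mol = 0.011291 mol
mass O = 0.2597 − (0.067766 + 0.011381) = 0.18055 g → mol O = 0.18055 ÷ 15.999 = 0.011285 mol
Divide by the smallest (0.0056420 mol): C 1.000, H 2.001, O 2.000

CH2O2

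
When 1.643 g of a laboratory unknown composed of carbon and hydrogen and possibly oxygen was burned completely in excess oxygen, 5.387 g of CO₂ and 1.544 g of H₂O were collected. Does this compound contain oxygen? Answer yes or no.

no

mol C = 5.387 g CO₂ ÷ 44.009 g/mol = 0.12241 mol
mol H = 2 × 1.544 g H₂O ÷ 18.015 g/mol = 0.17141 mol
C and H together account for 1.6430 g — essentially the entire 1.643 g sample — so the compound contains no oxygen.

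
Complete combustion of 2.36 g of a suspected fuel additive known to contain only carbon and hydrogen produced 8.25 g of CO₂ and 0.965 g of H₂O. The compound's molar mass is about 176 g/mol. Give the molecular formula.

C14H8

mol C = 8.25 g CO₂ ÷ 44.009 g/mol = 0.1875 mol
mol H = 2 × 0.965 g H₂O ÷ 18.015 g/mol = 0.1071 mol
Divide by the smallest (0.1071 mol): C 1.750, H 1.000
Multiplying each by 4 gives whole numbers: C 7.00, H 4.00
Empirical formula: C7H4
Empirical-formula mass = 88.11 g/mol; 176 ÷ 88.11 ≈ 2, so the molecular formula is C14H8.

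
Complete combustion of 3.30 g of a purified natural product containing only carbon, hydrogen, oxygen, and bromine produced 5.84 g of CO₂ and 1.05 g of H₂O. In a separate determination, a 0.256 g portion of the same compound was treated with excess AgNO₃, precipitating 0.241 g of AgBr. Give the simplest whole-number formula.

mol C = 5.84 g CO₂ ÷ 44.009 g/mol = 0.1327 mol
mol H = 2 × 1.05 g H₂O ÷ 18.015 g/mol = 0.1166 mol
From the AgBr data: mol Br per gram of compound = (0.241 ÷ 187.772) ÷ 0.256 = 0.005014 mol/g, so in the 3.30 g combustion sample mol Br = 0.01654 mol
mass O = 3.30 − (1.594 + 0.1175 + 1.322) = 0.2666 g → mol O = 0.2666 ÷ 15.999 = 0.01667 mol
Divide by the smallest (0.01654 mol): C 8.021, H 7.046, Br 1.000, O 1.007

C8H7BrO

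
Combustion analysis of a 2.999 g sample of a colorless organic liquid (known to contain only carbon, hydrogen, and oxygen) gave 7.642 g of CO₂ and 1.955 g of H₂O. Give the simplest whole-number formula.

C4H5O

mol C = 7.642 g CO₂ ÷ 44.009 g/mol = 0.17365 mol
mol H = 2 × 1.955 g H₂O ÷ 18.015 g/mol = 0.21704 mol
mass O = 2.999 − (2.0857 + 0.21878) = 0.69456 g → mol O = 0.69456 ÷ 15.999 = 0.043413 mol
Divide by the smallest (0.043413 mol): C 4.000, H 5.000, O 1.000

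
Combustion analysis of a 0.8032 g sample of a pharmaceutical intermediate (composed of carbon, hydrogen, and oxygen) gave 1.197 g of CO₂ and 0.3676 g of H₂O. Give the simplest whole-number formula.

C2H3O2

mol C = 1.197 g CO₂ ÷ 44.009 g/mol = 0.027199 mol
mol H = 2 × 0.3676 g H₂O ÷ 18.015 g/mol = 0.040810 mol
mass O = 0.8032 − (0.32669 + 0.041137) = 0.43538 g → mol O = 0.43538 ÷ 15.999 = 0.027213 mol
Divide by the smallest (0.027199 mol): C 1.000, H 1.500, O 1.001
Multiplying each by 2 gives whole numbers: C 2.00, H 3.00, O 2.00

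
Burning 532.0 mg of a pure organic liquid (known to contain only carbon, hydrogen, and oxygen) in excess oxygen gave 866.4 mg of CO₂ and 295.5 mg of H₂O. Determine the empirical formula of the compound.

mol C = 0.8664 g CO₂ ÷ 44.009 g/mol = 0.019687 mol
mol H = 2 × 0.2955 g H₂O ÷ 18.015 g/mol = 0.032806 mol
mass O = 0.5320 − (0.23646 + 0.033068) = 0.26247 g → mol O = 0.26247 ÷ 15.999 = 0.016406 mol
Divide by the smallest (0.016406 mol): C 1.200, H 2.000, O 1.000
Multiplying each by 5 gives whole numbers: C 6.00, H 10.00, O 5.00

C6H10O5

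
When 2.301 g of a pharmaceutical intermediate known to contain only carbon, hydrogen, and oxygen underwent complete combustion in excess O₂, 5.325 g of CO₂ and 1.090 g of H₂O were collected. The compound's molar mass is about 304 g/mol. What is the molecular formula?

mol C = 5.325 g CO₂ ÷ 44.009 g/mol = 0.12100 mol
mol H = 2 × 1.090 g H₂O ÷ 18.015 g/mol = 0.12101 mol
mass O = 2.301 − (1.4533 + 0.12198) = 0.72571 g → mol O = 0.72571 ÷ 15.999 = 0.045360 mol
Divide by the smallest (0.045360 mol): C 2.668, H 2.668, O 1.000
Multiplying each by 3 gives whole numbers: C 8.00, H 8.00, O 3.00
Empirical formula: C8H8O3
Empirical-formula mass = 152.15 g/mol; 304 ÷ 152.15 ≈ 2, so the molecular formula is C16H16O6.

C16H16O6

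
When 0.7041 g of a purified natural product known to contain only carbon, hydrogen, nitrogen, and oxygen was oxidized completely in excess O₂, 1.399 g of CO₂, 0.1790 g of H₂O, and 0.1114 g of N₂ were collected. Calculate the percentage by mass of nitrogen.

15.82%

mol C = 1.399 g CO₂ ÷ 44.009 g/mol = 0.031789 mol
mol H = 2 × 0.1790 g H₂O ÷ 18.015 g/mol = 0.019872 mol
mol N = 2 × 0.1114 g N₂ ÷ 28.014 g/mol = 0.0079532 mol
mass O = 0.7041 − (0.38182 + 0.020031 + 0.11140) = 0.19085 g → mol O = 0.19085 ÷ 15.999 = 0.011929 mol
mass % N = 0.11140 g ÷ 0.7041 g × 100%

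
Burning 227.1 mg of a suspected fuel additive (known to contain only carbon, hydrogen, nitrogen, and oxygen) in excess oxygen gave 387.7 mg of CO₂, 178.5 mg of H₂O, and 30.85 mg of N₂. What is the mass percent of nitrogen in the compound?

mol C = 0.3877 g CO₂ ÷ 44.009 g/mol = 0.0088096 mol
mol H = 2 × 0.1785 g H₂O ÷ 18.015 g/mol = 0.019817 mol
mol N = 2 × 0.03085 g N₂ ÷ 28.014 g/mol = 0.0022025 mol
mass O = 0.2271 − (0.10581 + 0.019975 + 0.030850) = 0.070463 g → mol O = 0.070463 ÷ 15.999 = 0.0044042 mol
mass % N = 0.030850 g ÷ 0.2271 g × 100%

13.58%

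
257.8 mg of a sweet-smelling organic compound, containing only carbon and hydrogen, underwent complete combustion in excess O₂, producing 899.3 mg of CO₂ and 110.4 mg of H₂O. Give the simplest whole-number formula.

C5H3

mol C = 0.8993 g CO₂ ÷ 44.009 g/mol = 0.020434 mol
mol H = 2 × 0.1104 g H₂O ÷ 18.015 g/mol = 0.012256 mol
Divide by the smallest (0.012256 mol): C 1.667, H 1.000
Multiplying each by 3 gives whole numbers: C 5.00, H 3.00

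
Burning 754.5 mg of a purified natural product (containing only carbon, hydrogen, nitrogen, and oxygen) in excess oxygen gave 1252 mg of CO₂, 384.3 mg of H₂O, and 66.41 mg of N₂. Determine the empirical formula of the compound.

mol C = 1.252 g CO₂ ÷ 44.009 g/mol = 0.028449 mol
mol H = 2 × 0.3843 g H₂O ÷ 18.015 g/mol = 0.042664 mol
mol N = 2 × 0.06641 g N₂ ÷ 28.014 g/mol = 0.0047412 mol
mass O = 0.7545 − (0.34170 + 0.043006 + 0.066410) = 0.30339 g → mol O = 0.30339 ÷ 15.999 = 0.018963 mol
Divide by the smallest (0.0047412 mol): C 6.000, H 8.999, N 1.000, O 4.000

C6H9NO4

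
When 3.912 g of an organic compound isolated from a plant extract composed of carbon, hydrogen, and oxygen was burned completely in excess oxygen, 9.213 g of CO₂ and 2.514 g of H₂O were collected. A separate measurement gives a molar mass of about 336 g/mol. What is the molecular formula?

C18H24O6

mol C = 9.213 g CO₂ ÷ 44.009 g/mol = 0.20934 mol
mol H = 2 × 2.514 g H₂O ÷ 18.015 g/mol = 0.27910 mol
mass O = 3.912 − (2.5144 + 0.28133) = 1.1162 g → mol O = 1.1162 ÷ 15.999 = 0.069769 mol
Divide by the smallest (0.069769 mol): C 3.001, H 4.000, O 1.000
Empirical formula: C3H4O
Empirical-formula mass = 56.06 g/mol; 336 ÷ 56.06 ≈ 6, so the molecular formula is C18H24O6.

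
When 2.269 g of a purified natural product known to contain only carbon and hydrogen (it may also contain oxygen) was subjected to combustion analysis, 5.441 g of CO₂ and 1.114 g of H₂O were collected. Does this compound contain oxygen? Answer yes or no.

yes

mol C = 5.441 g CO₂ ÷ 44.009 g/mol = 0.12363 mol
mol H = 2 × 1.114 g H₂O ÷ 18.015 g/mol = 0.12367 mol
C and H account for only 1.6096 g of the 2.269 g sample; the remaining 0.65937 g must be oxygen.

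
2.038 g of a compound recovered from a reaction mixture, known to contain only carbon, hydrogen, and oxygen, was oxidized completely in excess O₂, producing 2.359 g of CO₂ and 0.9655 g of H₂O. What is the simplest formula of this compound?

mol C = 2.359 g CO₂ ÷ 44.009 g/mol = 0.053603 mol
mol H = 2 × 0.9655 g H₂O ÷ 18.015 g/mol = 0.10719 mol
mass O = 2.038 − (0.64382 + 0.10805) = 1.2861 g → mol O = 1.2861 ÷ 15.999 = 0.080388 mol
Divide by the smallest (0.053603 mol): C 1.000, H 2.000, O 1.500
Multiplying each by 2 gives whole numbers: C 2.00, H 4.00, O 3.00

C2H4O3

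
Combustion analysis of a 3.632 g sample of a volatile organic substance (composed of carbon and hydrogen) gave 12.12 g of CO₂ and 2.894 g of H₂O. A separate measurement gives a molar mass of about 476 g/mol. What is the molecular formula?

C36H42

mol C = 12.12 g CO₂ ÷ 44.009 g/mol = 0.27540 mol
mol H = 2 × 2.894 g H₂O ÷ 18.015 g/mol = 0.32129 mol
Divide by the smallest (0.27540 mol): C 1.000, H 1.167
Multiplying each by 6 gives whole numbers: C 6.00, H 7.00
Empirical formula: C6H7
Empirical-formula mass = 79.12 g/mol; 476 ÷ 79.12 ≈ 6, so the molecular formula is C36H42.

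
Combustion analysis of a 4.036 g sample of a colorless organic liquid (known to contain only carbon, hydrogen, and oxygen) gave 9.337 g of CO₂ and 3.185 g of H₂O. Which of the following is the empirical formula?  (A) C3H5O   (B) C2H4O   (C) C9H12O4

mol C = 9.337 g CO₂ ÷ 44.009 g/mol = 0.21216 mol
mol H = 2 × 3.185 g H₂O ÷ 18.015 g/mol = 0.35359 mol
mass O = 4.036 − (2.5483 + 0.35642) = 1.1313 g → mol O = 1.1313 ÷ 15.999 = 0.070711 mol
Divide by the smallest (0.070711 mol): C 3.000, H 5.001, O 1.000

(A) C3H5O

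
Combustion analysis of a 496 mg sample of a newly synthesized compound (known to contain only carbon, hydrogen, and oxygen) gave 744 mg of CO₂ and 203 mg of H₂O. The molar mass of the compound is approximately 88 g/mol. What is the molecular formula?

mol C = 0.744 g CO₂ ÷ 44.009 g/mol = 0.01691 mol
mol H = 2 × 0.203 g H₂O ÷ 18.015 g/mol = 0.02254 mol
mass O = 0.496 − (0.2031 + 0.02272) = 0.2702 g → mol O = 0.2702 ÷ 15.999 = 0.01689 mol
Divide by the smallest (0.01689 mol): C 1.001, H 1.334, O 1.000
Multiplying each by 3 gives whole numbers: C 3.00, H 4.00, O 3.00
Empirical formula: C3H4O3
Empirical-formula mass = 88.06 g/mol; 88 ÷ 88.06 ≈ 1, so the molecular formula is C3H4O3.

C3H4O3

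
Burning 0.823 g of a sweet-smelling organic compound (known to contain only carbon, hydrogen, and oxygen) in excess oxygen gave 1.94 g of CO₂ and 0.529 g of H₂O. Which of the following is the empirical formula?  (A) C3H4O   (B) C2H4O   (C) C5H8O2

mol C = 1.94 g CO₂ ÷ 44.009 g/mol = 0.04408 mol
mol H = 2 × 0.529 g H₂O ÷ 18.015 g/mol = 0.05873 mol
mass O = 0.823 − (0.5295 + 0.05920) = 0.2343 g → mol O = 0.2343 ÷ 15.999 = 0.01465 mol
Divide by the smallest (0.01465 mol): C 3.010, H 4.010, O 1.000

(A) C3H4O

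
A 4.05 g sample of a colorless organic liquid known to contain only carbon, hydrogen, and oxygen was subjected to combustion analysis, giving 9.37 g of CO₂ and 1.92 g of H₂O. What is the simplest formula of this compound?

C8H8O3

mol C = 9.37 g CO₂ ÷ 44.009 g/mol = 0.2129 mol
mol H = 2 × 1.92 g H₂O ÷ 18.015 g/mol = 0.2132 mol
mass O = 4.05 − (2.557 + 0.2149) = 1.278 g → mol O = 1.278 ÷ 15.999 = 0.07987 mol
Divide by the smallest (0.07987 mol): C 2.666, H 2.669, O 1.000
Multiplying each by 3 gives whole numbers: C 8.00, H 8.01, O 3.00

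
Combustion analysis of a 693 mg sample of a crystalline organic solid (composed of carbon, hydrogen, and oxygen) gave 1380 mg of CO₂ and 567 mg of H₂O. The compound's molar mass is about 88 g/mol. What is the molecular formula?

C4H8O2

mol C = 1.38 g CO₂ ÷ 44.009 g/mol = 0.03136 mol
mol H = 2 × 0.567 g H₂O ÷ 18.015 g/mol = 0.06295 mol
mass O = 0.693 − (0.3766 + 0.06345) = 0.2529 g → mol O = 0.2529 ÷ 15.999 = 0.01581 mol
Divide by the smallest (0.01581 mol): C 1.984, H 3.982, O 1.000
Empirical formula: C2H4O
Empirical-formula mass = 44.05 g/mol; 88 ÷ 44.05 ≈ 2, so the molecular formula is C4H8O2.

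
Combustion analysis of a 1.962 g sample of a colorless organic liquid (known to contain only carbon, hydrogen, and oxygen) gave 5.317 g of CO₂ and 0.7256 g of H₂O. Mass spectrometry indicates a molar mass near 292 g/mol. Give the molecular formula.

C18H12O4

mol C = 5.317 g CO₂ ÷ 44.009 g/mol = 0.12082 mol
mol H = 2 × 0.7256 g H₂O ÷ 18.015 g/mol = 0.080555 mol
mass O = 1.962 − (1.4511 + 0.081200) = 0.42968 g → mol O = 0.42968 ÷ 15.999 = 0.026856 mol
Divide by the smallest (0.026856 mol): C 4.499, H 2.999, O 1.000
Multiplying each by 2 gives whole numbers: C 9.00, H 6.00, O 2.00
Empirical formula: C9H6O2
Empirical-formula mass = 146.14 g/mol; 292 ÷ 146.14 ≈ 2, so the molecular formula is C18H12O4.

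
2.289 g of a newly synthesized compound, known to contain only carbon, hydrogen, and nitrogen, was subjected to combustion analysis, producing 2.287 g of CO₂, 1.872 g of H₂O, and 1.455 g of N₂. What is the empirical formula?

CH4N2

mol C = 2.287 g CO₂ ÷ 44.009 g/mol = 0.051967 mol
mol H = 2 × 1.872 g H₂O ÷ 18.015 g/mol = 0.20783 mol
mol N = 2 × 1.455 g N₂ ÷ 28.014 g/mol = 0.10388 mol
Divide by the smallest (0.051967 mol): C 1.000, H 3.999, N 1.999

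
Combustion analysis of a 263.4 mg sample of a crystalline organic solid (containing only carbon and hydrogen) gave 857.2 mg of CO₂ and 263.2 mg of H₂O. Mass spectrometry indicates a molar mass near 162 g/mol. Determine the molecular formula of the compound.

mol C = 0.8572 g CO₂ ÷ 44.009 g/mol = 0.019478 mol
mol H = 2 × 0.2632 g H₂O ÷ 18.015 g/mol = 0.029220 mol
Divide by the smallest (0.019478 mol): C 1.000, H 1.500
Multiplying each by 2 gives whole numbers: C 2.00, H 3.00
Empirical formula: C2H3
Empirical-formula mass = 27.05 g/mol; 162 ÷ 27.05 ≈ 6, so the molecular formula is C12H18.

C12H18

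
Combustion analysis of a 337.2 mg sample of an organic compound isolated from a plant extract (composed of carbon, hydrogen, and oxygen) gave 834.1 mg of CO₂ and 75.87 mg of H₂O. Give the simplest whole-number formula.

mol C = 0.8341 g CO₂ ÷ 44.009 g/mol = 0.018953 mol
mol H = 2 × 0.07587 g H₂O ÷ 18.015 g/mol = 0.0084230 mol
mass O = 0.3372 − (0.22764 + 0.0084904) = 0.10107 g → mol O = 0.10107 ÷ 15.999 = 0.0063170 mol
Divide by the smallest (0.0063170 mol): C 3.000, H 1.333, O 1.000
Multiplying each by 3 gives whole numbers: C 9.00, H 4.00, O 3.00

C9H4O3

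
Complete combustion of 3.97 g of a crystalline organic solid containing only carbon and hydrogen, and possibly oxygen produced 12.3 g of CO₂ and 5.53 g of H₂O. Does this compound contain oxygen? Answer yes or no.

mol C = 12.3 g CO₂ ÷ 44.009 g/mol = 0.2795 mol
mol H = 2 × 5.53 g H₂O ÷ 18.015 g/mol = 0.6139 mol
C and H together account for 3.976 g — essentially the entire 3.97 g sample — so the compound contains no oxygen.

no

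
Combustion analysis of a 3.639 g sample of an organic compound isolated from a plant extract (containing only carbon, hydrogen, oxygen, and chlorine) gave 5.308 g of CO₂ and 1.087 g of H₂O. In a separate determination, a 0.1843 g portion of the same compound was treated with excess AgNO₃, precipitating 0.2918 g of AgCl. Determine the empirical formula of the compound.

mol C = 5.308 g CO₂ ÷ 44.009 g/mol = 0.12061 mol
mol H = 2 × 1.087 g H₂O ÷ 18.015 g/mol = 0.12068 mol
From the AgCl data: mol Cl per gram of compound = (0.2918 ÷ 143.318) ÷ 0.1843 = 0.011047 mol/g, so in the 3.639 g combustion sample mol Cl = 0.040201 mol
mass O = 3.639 − (1.4487 + 0.12164 + 1.4251) = 0.64355 g → mol O = 0.64355 ÷ 15.999 = 0.040224 mol
Divide by the smallest (0.040201 mol): C 3.000, H 3.002, Cl 1.000, O 1.001

C3H3ClO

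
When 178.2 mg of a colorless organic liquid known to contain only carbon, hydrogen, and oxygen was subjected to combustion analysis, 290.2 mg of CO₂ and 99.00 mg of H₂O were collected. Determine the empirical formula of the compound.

mol C = 0.2902 g CO₂ ÷ 44.009 g/mol = 0.0065941 mol
mol H = 2 × 0.09900 g H₂O ÷ 18.015 g/mol = 0.010991 mol
mass O = 0.1782 − (0.079202 + 0.011079) = 0.087919 g → mol O = 0.087919 ÷ 15.999 = 0.0054953 mol
Divide by the smallest (0.0054953 mol): C 1.200, H 2.000, O 1.000
Multiplying each by 5 gives whole numbers: C 6.00, H 10.00, O 5.00

C6H10O5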